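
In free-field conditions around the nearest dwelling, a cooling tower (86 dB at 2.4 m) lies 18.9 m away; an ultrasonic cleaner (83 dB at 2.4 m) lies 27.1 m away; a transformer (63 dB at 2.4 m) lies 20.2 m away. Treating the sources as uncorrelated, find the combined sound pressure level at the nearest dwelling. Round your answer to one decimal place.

69.0 dB

Propagate each source to the receiver with L = L_ref − 20·log₁₀(r/r_ref), then add intensities.
cooling tower: 86 − 20·log₁₀(18.9/2.4) = 86 − 17.93 = 68.07 dB.
ultrasonic cleaner: 83 − 20·log₁₀(27.1/2.4) = 83 − 21.06 = 61.94 dB.
transformer: 63 − 20·log₁₀(20.2/2.4) = 63 − 18.50 = 44.50 dB.
Σ 10^(L/10) = 8.013e+06 → L_total = 10·log₁₀(8.013e+06) = 69.04 dB.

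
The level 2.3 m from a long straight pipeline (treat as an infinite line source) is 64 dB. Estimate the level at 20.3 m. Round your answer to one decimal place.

54.5 dB

For a line source, L₂ = L₁ − 10·log₁₀(r₂/r₁).
L₂ = 64 − 10·log₁₀(20.3/2.3) = 64 − 9.458 = 54.54 dB.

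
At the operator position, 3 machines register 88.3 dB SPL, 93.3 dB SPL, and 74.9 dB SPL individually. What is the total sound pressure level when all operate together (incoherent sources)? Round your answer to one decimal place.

For uncorrelated sources the intensities add, so convert each level to linear form, sum, and take 10·log₁₀ of the total.
Σ 10^(L/10) = 10^(88.3/10) + 10^(93.3/10) + 10^(74.9/10) = 2.845e+09.
L_total = 10·log₁₀(2.845e+09) = 94.54 dB SPL.

94.5 dB SPL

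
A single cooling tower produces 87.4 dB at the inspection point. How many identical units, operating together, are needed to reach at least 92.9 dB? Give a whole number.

N identical sources give L₁ + 10·log₁₀ N, so require 10·log₁₀ N ≥ 92.9 − 87.4 = 5.5 dB.
N ≥ 10^(5.5/10) = 3.548, so N = 4.

4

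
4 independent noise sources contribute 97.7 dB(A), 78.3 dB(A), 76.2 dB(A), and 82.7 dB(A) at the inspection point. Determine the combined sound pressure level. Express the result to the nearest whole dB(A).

98 dB(A)

For uncorrelated sources the intensities add, so convert each level to linear form, sum, and take 10·log₁₀ of the total.
Σ 10^(L/10) = 10^(97.7/10) + 10^(78.3/10) + 10^(76.2/10) + 10^(82.7/10) = 6.184e+09.
L_total = 10·log₁₀(6.184e+09) = 97.91 dB(A).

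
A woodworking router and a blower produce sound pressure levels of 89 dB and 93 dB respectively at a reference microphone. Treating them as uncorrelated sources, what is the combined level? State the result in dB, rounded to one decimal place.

94.5 dB

For uncorrelated sources the intensities add, so convert each level to linear form, sum, and take 10·log₁₀ of the total.
Σ 10^(L/10) = 10^(89/10) + 10^(93/10) = 2.790e+09.
L_total = 10·log₁₀(2.790e+09) = 94.46 dB.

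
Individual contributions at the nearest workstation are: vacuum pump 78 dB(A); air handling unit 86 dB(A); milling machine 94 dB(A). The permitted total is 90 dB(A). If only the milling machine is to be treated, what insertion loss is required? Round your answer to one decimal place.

Fixed contribution from the other sources: Σ 10^(L/10) = 10^(78/10) + 10^(86/10) = 4.612e+08 (86.64 dB(A)).
To meet 90 dB(A) overall, the treated milling machine may contribute at most 10^(90/10) − 4.612e+08 = 5.388e+08, i.e. 87.31 dB(A).
Required insertion loss = 94 − 87.31 = 6.69 dB.

6.7 dB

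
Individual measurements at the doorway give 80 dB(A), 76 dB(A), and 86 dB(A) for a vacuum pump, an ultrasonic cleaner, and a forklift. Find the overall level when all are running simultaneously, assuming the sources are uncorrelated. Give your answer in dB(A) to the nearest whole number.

87 dB(A)

Incoherent sources combine by intensity addition: L_total = 10·log₁₀(Σ 10^(L_i/10)).
Σ 10^(L/10) = 10^(80/10) + 10^(76/10) + 10^(86/10) = 5.379e+08.
L_total = 10·log₁₀(5.379e+08) = 87.31 dB(A).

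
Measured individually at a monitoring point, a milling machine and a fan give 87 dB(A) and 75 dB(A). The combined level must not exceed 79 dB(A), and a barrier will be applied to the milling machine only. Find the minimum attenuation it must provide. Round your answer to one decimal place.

10.2 dB

The untreated sources together contribute 10^(75/10) = 3.162e+07, i.e. 75.00 dB(A).
The limit corresponds to 10^(79/10) = 7.943e+07; subtracting the fixed part leaves 4.781e+07 for the milling machine, i.e. 76.80 dB(A).
So the milling machine must be reduced from 87 to 76.80 dB(A): IL = 10.20 dB.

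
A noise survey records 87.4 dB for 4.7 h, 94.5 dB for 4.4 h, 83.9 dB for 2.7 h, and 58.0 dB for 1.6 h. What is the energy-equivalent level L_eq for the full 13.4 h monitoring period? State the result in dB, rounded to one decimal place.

The energy average is taken in the linear domain: L_eq = 10·log₁₀[(Σ tᵢ·10^(Lᵢ/10))/T], T = 13.4 h.
Σ tᵢ·10^(Lᵢ/10) = 4.7·10^(87.4/10) + 4.4·10^(94.5/10) + 2.7·10^(83.9/10) + 1.6·10^(58.0/10) = 1.565e+10.
L_eq = 10·log₁₀(1.565e+10/13.4) = 90.67 dB.

90.7 dB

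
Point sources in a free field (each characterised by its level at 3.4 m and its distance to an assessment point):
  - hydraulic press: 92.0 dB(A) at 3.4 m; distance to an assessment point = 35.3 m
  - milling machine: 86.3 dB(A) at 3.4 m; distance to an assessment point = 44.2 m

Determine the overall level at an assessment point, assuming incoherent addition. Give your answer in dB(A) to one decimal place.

Apply inverse-square spreading to bring every level to the receiver, then sum 10^(L/10).
hydraulic press: 92.0 − 20·log₁₀(35.3/3.4) = 92.0 − 20.33 = 71.67 dB(A).
milling machine: 86.3 − 20·log₁₀(44.2/3.4) = 86.3 − 22.28 = 64.02 dB(A).
Σ 10^(L/10) = 1.723e+07 → L_total = 10·log₁₀(1.723e+07) = 72.36 dB(A).

72.4 dB(A)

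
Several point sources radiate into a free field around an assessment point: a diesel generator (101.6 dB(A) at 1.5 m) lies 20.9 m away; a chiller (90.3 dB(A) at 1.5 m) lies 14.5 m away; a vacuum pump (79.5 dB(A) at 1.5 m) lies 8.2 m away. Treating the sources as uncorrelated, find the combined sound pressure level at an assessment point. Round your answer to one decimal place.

Propagate each source to the receiver with L = L_ref − 20·log₁₀(r/r_ref), then add intensities.
diesel generator: 101.6 − 20·log₁₀(20.9/1.5) = 101.6 − 22.88 = 78.72 dB(A).
chiller: 90.3 − 20·log₁₀(14.5/1.5) = 90.3 − 19.71 = 70.59 dB(A).
vacuum pump: 79.5 − 20·log₁₀(8.2/1.5) = 79.5 − 14.75 = 64.75 dB(A).
Σ 10^(L/10) = 8.890e+07 → L_total = 10·log₁₀(8.890e+07) = 79.49 dB(A).

79.5 dB(A)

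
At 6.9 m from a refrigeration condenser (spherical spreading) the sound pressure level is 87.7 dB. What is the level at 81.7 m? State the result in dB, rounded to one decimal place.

66.2 dB

For a point source, L₂ = L₁ − 20·log₁₀(r₂/r₁).
L₂ = 87.7 − 20·log₁₀(81.7/6.9) = 87.7 − 21.467 = 66.23 dB.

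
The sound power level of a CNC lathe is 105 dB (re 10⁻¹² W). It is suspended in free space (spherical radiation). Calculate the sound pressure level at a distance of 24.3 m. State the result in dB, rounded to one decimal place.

Free-field spherical radiation: L_p = L_w − 10·log₁₀(4π·r²), r = 24.3 m.
4π·r² = 7420 m², 10·log₁₀ of that is 38.704 dB.
L_p = 105 − 38.704 = 66.30 dB.

66.3 dB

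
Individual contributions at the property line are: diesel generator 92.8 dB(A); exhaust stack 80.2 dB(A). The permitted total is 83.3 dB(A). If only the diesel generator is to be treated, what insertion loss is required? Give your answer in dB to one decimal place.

The untreated sources together contribute 10^(80.2/10) = 1.047e+08, i.e. 80.20 dB(A).
The limit corresponds to 10^(83.3/10) = 2.138e+08; subtracting the fixed part leaves 1.091e+08 for the diesel generator, i.e. 80.38 dB(A).
So the diesel generator must be reduced from 92.8 to 80.38 dB(A): IL = 12.42 dB.

12.4 dB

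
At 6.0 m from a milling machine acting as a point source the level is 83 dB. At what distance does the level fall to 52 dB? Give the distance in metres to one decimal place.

Point-source spreading drops the level by 20·log₁₀(r₂/r₁); inverting, r₂/r₁ = 10^(ΔL/20).
r₂ = 6.0·10^((83−52)/20) = 6.0·10^(31.0/20) = 212.89 m.

212.9 m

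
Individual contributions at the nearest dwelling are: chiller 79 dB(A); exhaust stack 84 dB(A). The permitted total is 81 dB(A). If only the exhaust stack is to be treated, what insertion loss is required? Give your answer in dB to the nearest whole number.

7 dB

Fixed contribution from the other source: Σ 10^(L/10) = 10^(79/10) = 7.943e+07 (79.00 dB(A)).
To meet 81 dB(A) overall, the treated exhaust stack may contribute at most 10^(81/10) − 7.943e+07 = 4.646e+07, i.e. 76.67 dB(A).
Required insertion loss = 84 − 76.67 = 7.33 dB.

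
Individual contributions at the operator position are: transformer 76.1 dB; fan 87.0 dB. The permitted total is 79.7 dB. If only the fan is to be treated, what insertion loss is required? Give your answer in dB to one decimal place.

The untreated sources together contribute 10^(76.1/10) = 4.074e+07, i.e. 76.10 dB.
To meet 79.7 dB overall, the treated fan may contribute at most 10^(79.7/10) − 4.074e+07 = 5.259e+07, i.e. 77.21 dB.
Required insertion loss = 87.0 − 77.21 = 9.79 dB.

9.8 dB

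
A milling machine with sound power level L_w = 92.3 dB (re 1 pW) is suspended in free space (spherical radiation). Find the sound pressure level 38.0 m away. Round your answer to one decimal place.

49.7 dB

The power spreads over a sphere of area 4π·r², so L_p = L_w − 10·log₁₀(4π·r²).
4π·r² = 1.815e+04 m², 10·log₁₀ of that is 42.588 dB.
L_p = 92.3 − 42.588 = 49.71 dB.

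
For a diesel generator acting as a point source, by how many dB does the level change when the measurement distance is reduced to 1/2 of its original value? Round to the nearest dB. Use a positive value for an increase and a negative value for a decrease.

With spherical spreading the level changes by −20·log₁₀(r₂/r₁).
ΔL = −20·log₁₀(0.5) = +6.02 dB.

+6 dB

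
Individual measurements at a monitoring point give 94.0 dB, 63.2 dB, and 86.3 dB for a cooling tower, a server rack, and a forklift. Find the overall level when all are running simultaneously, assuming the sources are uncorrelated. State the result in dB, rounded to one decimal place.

Incoherent sources combine by intensity addition: L_total = 10·log₁₀(Σ 10^(L_i/10)).
Σ 10^(L/10) = 10^(94.0/10) + 10^(63.2/10) + 10^(86.3/10) = 2.941e+09.
L_total = 10·log₁₀(2.941e+09) = 94.68 dB.

94.7 dB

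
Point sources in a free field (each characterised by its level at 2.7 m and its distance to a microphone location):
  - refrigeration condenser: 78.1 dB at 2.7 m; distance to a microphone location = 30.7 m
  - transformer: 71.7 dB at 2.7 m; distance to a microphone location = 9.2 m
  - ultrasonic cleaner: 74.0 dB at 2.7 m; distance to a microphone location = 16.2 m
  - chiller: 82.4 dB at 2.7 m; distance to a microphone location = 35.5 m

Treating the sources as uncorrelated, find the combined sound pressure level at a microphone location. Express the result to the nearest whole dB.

65 dB

Apply inverse-square spreading to bring every level to the receiver, then sum 10^(L/10).
refrigeration condenser: 78.1 − 20·log₁₀(30.7/2.7) = 78.1 − 21.12 = 56.98 dB.
transformer: 71.7 − 20·log₁₀(9.2/2.7) = 71.7 − 10.65 = 61.05 dB.
ultrasonic cleaner: 74.0 − 20·log₁₀(16.2/2.7) = 74.0 − 15.56 = 58.44 dB.
chiller: 82.4 − 20·log₁₀(35.5/2.7) = 82.4 − 22.38 = 60.02 dB.
Σ 10^(L/10) = 3.476e+06 → L_total = 10·log₁₀(3.476e+06) = 65.41 dB.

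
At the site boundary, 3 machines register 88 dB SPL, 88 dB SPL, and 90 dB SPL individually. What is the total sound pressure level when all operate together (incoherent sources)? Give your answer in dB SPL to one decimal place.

For uncorrelated sources the intensities add, so convert each level to linear form, sum, and take 10·log₁₀ of the total.
Σ 10^(L/10) = 10^(88/10) + 10^(88/10) + 10^(90/10) = 2.262e+09.
L_total = 10·log₁₀(2.262e+09) = 93.54 dB SPL.

93.5 dB SPL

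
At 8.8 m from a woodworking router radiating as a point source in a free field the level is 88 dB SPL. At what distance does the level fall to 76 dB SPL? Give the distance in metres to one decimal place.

Point-source spreading drops the level by 20·log₁₀(r₂/r₁); inverting, r₂/r₁ = 10^(ΔL/20).
r₂ = 8.8·10^((88−76)/20) = 8.8·10^(12.0/20) = 35.03 m.

35.0 m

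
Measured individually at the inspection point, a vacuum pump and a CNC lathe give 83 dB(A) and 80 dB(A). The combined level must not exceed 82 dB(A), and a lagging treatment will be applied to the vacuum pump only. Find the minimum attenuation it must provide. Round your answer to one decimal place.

5.3 dB

The untreated sources together contribute 10^(80/10) = 1.000e+08, i.e. 80.00 dB(A).
To meet 82 dB(A) overall, the treated vacuum pump may contribute at most 10^(82/10) − 1.000e+08 = 5.849e+07, i.e. 77.67 dB(A).
Required insertion loss = 83 − 77.67 = 5.33 dB.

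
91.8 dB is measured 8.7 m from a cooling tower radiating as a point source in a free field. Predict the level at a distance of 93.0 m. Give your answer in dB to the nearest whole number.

Point-source attenuation: ΔL = 20·log₁₀(r₂/r₁) = 20·log₁₀(93.0/8.7) = 20.579 dB.
L₂ = 91.8 − 20·log₁₀(93.0/8.7) = 91.8 − 20.579 = 71.22 dB.

71 dB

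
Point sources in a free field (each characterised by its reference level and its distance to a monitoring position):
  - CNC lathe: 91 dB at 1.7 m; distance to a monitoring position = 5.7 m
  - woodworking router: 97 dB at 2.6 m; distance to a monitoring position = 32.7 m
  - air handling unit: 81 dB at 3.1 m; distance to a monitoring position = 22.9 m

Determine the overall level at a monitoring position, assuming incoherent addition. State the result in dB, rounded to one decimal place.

81.6 dB

First find each source's level at the receiver (point-source: −20·log₁₀(r/r_ref)), then combine on an intensity basis.
CNC lathe: 91 − 20·log₁₀(5.7/1.7) = 91 − 10.51 = 80.49 dB.
woodworking router: 97 − 20·log₁₀(32.7/2.6) = 97 − 21.99 = 75.01 dB.
air handling unit: 81 − 20·log₁₀(22.9/3.1) = 81 − 17.37 = 63.63 dB.
Σ 10^(L/10) = 1.460e+08 → L_total = 10·log₁₀(1.460e+08) = 81.64 dB.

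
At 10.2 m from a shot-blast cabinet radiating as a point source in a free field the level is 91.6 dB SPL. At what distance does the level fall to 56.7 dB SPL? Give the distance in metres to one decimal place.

The 34.9 dB drop corresponds to a distance ratio of 10^(34.9/20) for a point source.
r₂ = 10.2·10^((91.6−56.7)/20) = 10.2·10^(34.9/20) = 567.02 m.

567.0 m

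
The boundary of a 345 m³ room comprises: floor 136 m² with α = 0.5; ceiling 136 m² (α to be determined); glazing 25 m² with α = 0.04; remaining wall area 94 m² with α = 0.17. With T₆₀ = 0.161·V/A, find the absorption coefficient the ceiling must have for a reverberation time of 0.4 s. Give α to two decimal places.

0.40

A = 0.161·V/T₆₀ = 0.161·345/0.4 = 138.86 m² sabins.
Absorption from the other surfaces = 136·0.5 + 25·0.04 + 94·0.17 = 84.98 m², so the ceiling must supply 53.88 m² over 136 m².
α = 53.88/136 = 0.396.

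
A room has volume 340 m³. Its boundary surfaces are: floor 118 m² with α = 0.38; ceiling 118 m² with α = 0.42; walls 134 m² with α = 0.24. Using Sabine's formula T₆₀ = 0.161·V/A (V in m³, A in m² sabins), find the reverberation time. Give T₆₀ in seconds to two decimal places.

Summing Sᵢαᵢ: 118·0.38 + 118·0.42 + 134·0.24 = 126.56 m².
T₆₀ = 0.161·V/A = 0.161·340/126.56 = 0.433 s.

0.43 s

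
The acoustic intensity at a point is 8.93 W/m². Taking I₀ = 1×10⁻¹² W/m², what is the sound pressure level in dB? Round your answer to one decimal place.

Dividing by I₀ shifts the exponent by 12: I/I₀ = 8.93×10^12.
L = 10·(0.9509 + 12) = 129.51 dB.

129.5 dB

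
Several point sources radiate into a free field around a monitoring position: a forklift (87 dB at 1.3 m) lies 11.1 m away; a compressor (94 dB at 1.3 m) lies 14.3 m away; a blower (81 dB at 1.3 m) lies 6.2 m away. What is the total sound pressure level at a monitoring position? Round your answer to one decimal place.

Apply inverse-square spreading to bring every level to the receiver, then sum 10^(L/10).
forklift: 87 − 20·log₁₀(11.1/1.3) = 87 − 18.63 = 68.37 dB.
compressor: 94 − 20·log₁₀(14.3/1.3) = 94 − 20.83 = 73.17 dB.
blower: 81 − 20·log₁₀(6.2/1.3) = 81 − 13.57 = 67.43 dB.
Σ 10^(L/10) = 3.317e+07 → L_total = 10·log₁₀(3.317e+07) = 75.21 dB.

75.2 dB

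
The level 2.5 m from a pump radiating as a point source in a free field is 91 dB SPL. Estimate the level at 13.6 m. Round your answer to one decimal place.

76.3 dB SPL

For a point source, L₂ = L₁ − 20·log₁₀(r₂/r₁).
L₂ = 91 − 20·log₁₀(13.6/2.5) = 91 − 14.712 = 76.29 dB SPL.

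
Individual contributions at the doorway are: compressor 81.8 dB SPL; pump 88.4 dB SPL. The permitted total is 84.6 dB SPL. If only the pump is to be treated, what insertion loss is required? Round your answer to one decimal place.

7.0 dB

Fixed contribution from the other source: Σ 10^(L/10) = 10^(81.8/10) = 1.514e+08 (81.80 dB SPL).
The limit corresponds to 10^(84.6/10) = 2.884e+08; subtracting the fixed part leaves 1.370e+08 for the pump, i.e. 81.37 dB SPL.
Required insertion loss = 88.4 − 81.37 = 7.03 dB.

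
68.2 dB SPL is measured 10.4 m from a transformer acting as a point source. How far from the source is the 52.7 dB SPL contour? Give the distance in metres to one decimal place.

For a point source L₁ − L₂ = 20·log₁₀(r₂/r₁), so r₂ = r₁·10^((L₁−L₂)/20).
r₂ = 10.4·10^((68.2−52.7)/20) = 10.4·10^(15.5/20) = 61.95 m.

61.9 m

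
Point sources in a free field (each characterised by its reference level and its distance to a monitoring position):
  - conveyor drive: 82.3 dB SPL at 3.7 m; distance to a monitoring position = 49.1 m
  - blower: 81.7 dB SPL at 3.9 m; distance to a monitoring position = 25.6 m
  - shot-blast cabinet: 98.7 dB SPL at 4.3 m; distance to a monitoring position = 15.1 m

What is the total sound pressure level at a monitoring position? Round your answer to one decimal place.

87.8 dB SPL

Propagate each source to the receiver with L = L_ref − 20·log₁₀(r/r_ref), then add intensities.
conveyor drive: 82.3 − 20·log₁₀(49.1/3.7) = 82.3 − 22.46 = 59.84 dB SPL.
blower: 81.7 − 20·log₁₀(25.6/3.9) = 81.7 − 16.34 = 65.36 dB SPL.
shot-blast cabinet: 98.7 − 20·log₁₀(15.1/4.3) = 98.7 − 10.91 = 87.79 dB SPL.
Σ 10^(L/10) = 6.055e+08 → L_total = 10·log₁₀(6.055e+08) = 87.82 dB SPL.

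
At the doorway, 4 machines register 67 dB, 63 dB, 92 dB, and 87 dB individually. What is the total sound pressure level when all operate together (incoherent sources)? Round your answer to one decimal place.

93.2 dB

For uncorrelated sources the intensities add, so convert each level to linear form, sum, and take 10·log₁₀ of the total.
Σ 10^(L/10) = 10^(67/10) + 10^(63/10) + 10^(92/10) + 10^(87/10) = 2.093e+09.
L_total = 10·log₁₀(2.093e+09) = 93.21 dB.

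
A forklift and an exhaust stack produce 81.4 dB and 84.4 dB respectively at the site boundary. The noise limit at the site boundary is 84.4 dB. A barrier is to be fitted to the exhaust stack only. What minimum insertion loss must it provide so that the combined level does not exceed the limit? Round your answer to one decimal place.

3.0 dB

The untreated sources together contribute 10^(81.4/10) = 1.380e+08, i.e. 81.40 dB.
The limit corresponds to 10^(84.4/10) = 2.754e+08; subtracting the fixed part leaves 1.374e+08 for the exhaust stack, i.e. 81.38 dB.
So the exhaust stack must be reduced from 84.4 to 81.38 dB: IL = 3.02 dB.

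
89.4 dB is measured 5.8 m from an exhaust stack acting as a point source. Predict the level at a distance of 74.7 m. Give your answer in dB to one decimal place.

Point-source attenuation: ΔL = 20·log₁₀(r₂/r₁) = 20·log₁₀(74.7/5.8) = 22.198 dB.
L₂ = 89.4 − 20·log₁₀(74.7/5.8) = 89.4 − 22.198 = 67.20 dB.

67.2 dB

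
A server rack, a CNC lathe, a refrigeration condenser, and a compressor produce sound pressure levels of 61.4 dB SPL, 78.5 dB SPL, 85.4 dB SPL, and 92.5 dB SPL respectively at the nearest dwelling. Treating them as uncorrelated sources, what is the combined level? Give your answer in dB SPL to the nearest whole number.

93 dB SPL

For uncorrelated sources the intensities add, so convert each level to linear form, sum, and take 10·log₁₀ of the total.
Σ 10^(L/10) = 10^(61.4/10) + 10^(78.5/10) + 10^(85.4/10) + 10^(92.5/10) = 2.197e+09.
L_total = 10·log₁₀(2.197e+09) = 93.42 dB SPL.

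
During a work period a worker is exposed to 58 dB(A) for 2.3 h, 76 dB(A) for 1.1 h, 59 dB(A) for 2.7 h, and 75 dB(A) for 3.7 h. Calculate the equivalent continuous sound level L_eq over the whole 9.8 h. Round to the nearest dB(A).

The energy average is taken in the linear domain: L_eq = 10·log₁₀[(Σ tᵢ·10^(Lᵢ/10))/T], T = 9.8 h.
Σ tᵢ·10^(Lᵢ/10) = 2.3·10^(58/10) + 1.1·10^(76/10) + 2.7·10^(59/10) + 3.7·10^(75/10) = 1.644e+08.
L_eq = 10·log₁₀(1.644e+08/9.8) = 72.25 dB(A).

72 dB(A)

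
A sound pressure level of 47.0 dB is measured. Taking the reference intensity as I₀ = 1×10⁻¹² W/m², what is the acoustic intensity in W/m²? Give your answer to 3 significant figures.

5.01e-08 W/m²

L = 10·log₁₀(I/I₀) ⇒ I = I₀·10^(L/10) = 10⁻¹² × 10^4.70.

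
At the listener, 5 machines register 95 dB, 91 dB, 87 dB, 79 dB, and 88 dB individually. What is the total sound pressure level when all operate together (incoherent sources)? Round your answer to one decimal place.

For uncorrelated sources the intensities add, so convert each level to linear form, sum, and take 10·log₁₀ of the total.
Σ 10^(L/10) = 10^(95/10) + 10^(91/10) + 10^(87/10) + 10^(79/10) + 10^(88/10) = 5.633e+09.
L_total = 10·log₁₀(5.633e+09) = 97.51 dB.

97.5 dB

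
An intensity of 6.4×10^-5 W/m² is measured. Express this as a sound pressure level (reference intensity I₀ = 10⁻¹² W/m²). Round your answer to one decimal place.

78.1 dB

Dividing by I₀ shifts the exponent by 12: I/I₀ = 6.4×10^7.
L = 10·(0.8062 + 7) = 78.06 dB.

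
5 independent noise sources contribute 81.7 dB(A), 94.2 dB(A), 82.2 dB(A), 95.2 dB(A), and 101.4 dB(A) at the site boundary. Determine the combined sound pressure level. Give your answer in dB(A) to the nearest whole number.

103 dB(A)

For uncorrelated sources the intensities add, so convert each level to linear form, sum, and take 10·log₁₀ of the total.
Σ 10^(L/10) = 10^(81.7/10) + 10^(94.2/10) + 10^(82.2/10) + 10^(95.2/10) + 10^(101.4/10) = 2.006e+10.
L_total = 10·log₁₀(2.006e+10) = 103.02 dB(A).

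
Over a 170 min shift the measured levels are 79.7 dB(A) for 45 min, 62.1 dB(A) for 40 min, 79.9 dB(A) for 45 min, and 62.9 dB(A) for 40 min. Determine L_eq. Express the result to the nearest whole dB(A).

The energy average is taken in the linear domain: L_eq = 10·log₁₀[(Σ tᵢ·10^(Lᵢ/10))/T], T = 170 min.
Σ tᵢ·10^(Lᵢ/10) = 45·10^(79.7/10) + 40·10^(62.1/10) + 45·10^(79.9/10) + 40·10^(62.9/10) = 8.740e+09.
L_eq = 10·log₁₀(8.740e+09/170) = 77.11 dB(A).

77 dB(A)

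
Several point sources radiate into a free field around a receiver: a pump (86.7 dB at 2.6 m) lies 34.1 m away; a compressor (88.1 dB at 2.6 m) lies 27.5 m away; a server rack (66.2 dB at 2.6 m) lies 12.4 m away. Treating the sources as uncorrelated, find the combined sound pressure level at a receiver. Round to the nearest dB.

Apply inverse-square spreading to bring every level to the receiver, then sum 10^(L/10).
pump: 86.7 − 20·log₁₀(34.1/2.6) = 86.7 − 22.36 = 64.34 dB.
compressor: 88.1 − 20·log₁₀(27.5/2.6) = 88.1 − 20.49 = 67.61 dB.
server rack: 66.2 − 20·log₁₀(12.4/2.6) = 66.2 − 13.57 = 52.63 dB.
Σ 10^(L/10) = 8.674e+06 → L_total = 10·log₁₀(8.674e+06) = 69.38 dB.

69 dB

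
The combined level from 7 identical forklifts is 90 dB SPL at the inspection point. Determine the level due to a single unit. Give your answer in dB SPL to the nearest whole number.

82 dB SPL

7 equal contributions raise the level by 10·log₁₀ 7 = 8.451 dB, so each unit alone gives 90 − 8.451.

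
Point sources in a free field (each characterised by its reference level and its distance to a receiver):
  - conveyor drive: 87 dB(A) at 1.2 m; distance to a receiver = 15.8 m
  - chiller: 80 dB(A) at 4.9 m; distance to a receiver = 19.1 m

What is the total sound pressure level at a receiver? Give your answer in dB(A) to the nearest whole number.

70 dB(A)

Apply inverse-square spreading to bring every level to the receiver, then sum 10^(L/10).
conveyor drive: 87 − 20·log₁₀(15.8/1.2) = 87 − 22.39 = 64.61 dB(A).
chiller: 80 − 20·log₁₀(19.1/4.9) = 80 − 11.82 = 68.18 dB(A).
Σ 10^(L/10) = 9.473e+06 → L_total = 10·log₁₀(9.473e+06) = 69.76 dB(A).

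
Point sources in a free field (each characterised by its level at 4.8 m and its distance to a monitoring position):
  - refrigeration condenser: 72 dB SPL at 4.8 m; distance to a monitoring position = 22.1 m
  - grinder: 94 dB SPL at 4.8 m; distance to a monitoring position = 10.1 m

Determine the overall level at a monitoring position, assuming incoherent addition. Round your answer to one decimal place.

87.5 dB SPL

Propagate each source to the receiver with L = L_ref − 20·log₁₀(r/r_ref), then add intensities.
refrigeration condenser: 72 − 20·log₁₀(22.1/4.8) = 72 − 13.26 = 58.74 dB SPL.
grinder: 94 − 20·log₁₀(10.1/4.8) = 94 − 6.46 = 87.54 dB SPL.
Σ 10^(L/10) = 5.681e+08 → L_total = 10·log₁₀(5.681e+08) = 87.54 dB SPL.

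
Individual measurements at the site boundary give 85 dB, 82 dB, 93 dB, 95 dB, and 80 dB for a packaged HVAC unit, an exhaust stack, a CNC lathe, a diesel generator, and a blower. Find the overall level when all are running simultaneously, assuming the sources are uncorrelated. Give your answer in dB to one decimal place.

97.6 dB

For uncorrelated sources the intensities add, so convert each level to linear form, sum, and take 10·log₁₀ of the total.
Σ 10^(L/10) = 10^(85/10) + 10^(82/10) + 10^(93/10) + 10^(95/10) + 10^(80/10) = 5.732e+09.
L_total = 10·log₁₀(5.732e+09) = 97.58 dB.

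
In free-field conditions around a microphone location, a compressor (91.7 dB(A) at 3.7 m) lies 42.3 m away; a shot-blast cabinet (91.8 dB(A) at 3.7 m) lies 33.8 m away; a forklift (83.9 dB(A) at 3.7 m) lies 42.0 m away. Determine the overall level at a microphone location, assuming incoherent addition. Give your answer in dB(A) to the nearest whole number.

75 dB(A)

First find each source's level at the receiver (point-source: −20·log₁₀(r/r_ref)), then combine on an intensity basis.
compressor: 91.7 − 20·log₁₀(42.3/3.7) = 91.7 − 21.16 = 70.54 dB(A).
shot-blast cabinet: 91.8 − 20·log₁₀(33.8/3.7) = 91.8 − 19.21 = 72.59 dB(A).
forklift: 83.9 − 20·log₁₀(42.0/3.7) = 83.9 − 21.10 = 62.80 dB(A).
Σ 10^(L/10) = 3.136e+07 → L_total = 10·log₁₀(3.136e+07) = 74.96 dB(A).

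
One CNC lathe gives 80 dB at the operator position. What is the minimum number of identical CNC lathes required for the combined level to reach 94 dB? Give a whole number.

26

N identical sources give L₁ + 10·log₁₀ N, so require 10·log₁₀ N ≥ 94 − 80 = 14.0 dB.
N ≥ 10^(14.0/10) = 25.119, so N = 26.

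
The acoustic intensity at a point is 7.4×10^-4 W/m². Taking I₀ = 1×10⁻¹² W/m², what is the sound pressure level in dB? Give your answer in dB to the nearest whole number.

L = 10·log₁₀(I/I₀) = 10·log₁₀(7.4×10^-4/10⁻¹²) = 10·log₁₀(7.4×10^8).
L = 10·(0.8692 + 8) = 88.69 dB.

89 dB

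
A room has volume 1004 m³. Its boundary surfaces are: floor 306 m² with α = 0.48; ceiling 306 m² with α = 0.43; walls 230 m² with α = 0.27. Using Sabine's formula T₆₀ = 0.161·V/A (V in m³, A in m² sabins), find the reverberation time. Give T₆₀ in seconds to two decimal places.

Summing Sᵢαᵢ: 306·0.48 + 306·0.43 + 230·0.27 = 340.56 m².
T₆₀ = 0.161·V/A = 0.161·1004/340.56 = 0.475 s.

0.47 s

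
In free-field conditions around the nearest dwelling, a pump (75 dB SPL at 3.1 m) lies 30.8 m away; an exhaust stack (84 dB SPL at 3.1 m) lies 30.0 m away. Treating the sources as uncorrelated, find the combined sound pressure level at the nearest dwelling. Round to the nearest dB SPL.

First find each source's level at the receiver (point-source: −20·log₁₀(r/r_ref)), then combine on an intensity basis.
pump: 75 − 20·log₁₀(30.8/3.1) = 75 − 19.94 = 55.06 dB SPL.
exhaust stack: 84 − 20·log₁₀(30.0/3.1) = 84 − 19.72 = 64.28 dB SPL.
Σ 10^(L/10) = 3.002e+06 → L_total = 10·log₁₀(3.002e+06) = 64.77 dB SPL.

65 dB SPL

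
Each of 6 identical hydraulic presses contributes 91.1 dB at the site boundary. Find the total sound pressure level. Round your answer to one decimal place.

With 6 equal, uncorrelated contributions the intensity is 6× that of one unit, giving a rise of 10·log₁₀ 6.
L_total = 91.1 + 10·log₁₀(6) = 91.1 + 7.782 = 98.88 dB.

98.9 dB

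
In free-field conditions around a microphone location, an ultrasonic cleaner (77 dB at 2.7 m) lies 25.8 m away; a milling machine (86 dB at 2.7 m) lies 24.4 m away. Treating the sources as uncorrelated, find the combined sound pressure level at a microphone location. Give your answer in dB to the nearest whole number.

Propagate each source to the receiver with L = L_ref − 20·log₁₀(r/r_ref), then add intensities.
ultrasonic cleaner: 77 − 20·log₁₀(25.8/2.7) = 77 − 19.61 = 57.39 dB.
milling machine: 86 − 20·log₁₀(24.4/2.7) = 86 − 19.12 = 66.88 dB.
Σ 10^(L/10) = 5.424e+06 → L_total = 10·log₁₀(5.424e+06) = 67.34 dB.

67 dB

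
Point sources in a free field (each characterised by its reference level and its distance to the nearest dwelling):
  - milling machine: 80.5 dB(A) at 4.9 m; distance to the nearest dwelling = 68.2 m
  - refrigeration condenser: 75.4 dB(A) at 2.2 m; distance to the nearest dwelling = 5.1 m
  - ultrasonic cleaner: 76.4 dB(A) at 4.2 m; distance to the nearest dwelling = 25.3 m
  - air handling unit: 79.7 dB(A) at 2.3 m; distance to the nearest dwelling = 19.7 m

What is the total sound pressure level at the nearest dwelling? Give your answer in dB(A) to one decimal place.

Propagate each source to the receiver with L = L_ref − 20·log₁₀(r/r_ref), then add intensities.
milling machine: 80.5 − 20·log₁₀(68.2/4.9) = 80.5 − 22.87 = 57.63 dB(A).
refrigeration condenser: 75.4 − 20·log₁₀(5.1/2.2) = 75.4 − 7.30 = 68.10 dB(A).
ultrasonic cleaner: 76.4 − 20·log₁₀(25.3/4.2) = 76.4 − 15.60 = 60.80 dB(A).
air handling unit: 79.7 − 20·log₁₀(19.7/2.3) = 79.7 − 18.65 = 61.05 dB(A).
Σ 10^(L/10) = 9.506e+06 → L_total = 10·log₁₀(9.506e+06) = 69.78 dB(A).

69.8 dB(A)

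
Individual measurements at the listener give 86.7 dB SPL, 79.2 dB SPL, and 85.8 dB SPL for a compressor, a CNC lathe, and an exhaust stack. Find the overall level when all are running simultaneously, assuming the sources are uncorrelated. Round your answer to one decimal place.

89.7 dB SPL

For uncorrelated sources the intensities add, so convert each level to linear form, sum, and take 10·log₁₀ of the total.
Σ 10^(L/10) = 10^(86.7/10) + 10^(79.2/10) + 10^(85.8/10) = 9.311e+08.
L_total = 10·log₁₀(9.311e+08) = 89.69 dB SPL.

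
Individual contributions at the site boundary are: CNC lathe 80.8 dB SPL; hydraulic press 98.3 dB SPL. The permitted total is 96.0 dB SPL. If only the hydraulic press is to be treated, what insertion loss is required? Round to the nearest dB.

Fixed contribution from the other source: Σ 10^(L/10) = 10^(80.8/10) = 1.202e+08 (80.80 dB SPL).
To meet 96.0 dB SPL overall, the treated hydraulic press may contribute at most 10^(96.0/10) − 1.202e+08 = 3.861e+09, i.e. 95.87 dB SPL.
Required insertion loss = 98.3 − 95.87 = 2.43 dB.

2 dB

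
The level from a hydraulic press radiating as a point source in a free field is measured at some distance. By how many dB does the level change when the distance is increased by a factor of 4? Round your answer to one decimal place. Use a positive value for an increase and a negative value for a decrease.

-12.0 dB

A point source loses 6 dB per doubling of distance; generally ΔL = −20·log₁₀(r₂/r₁).
ΔL = −20·log₁₀(4) = -12.04 dB.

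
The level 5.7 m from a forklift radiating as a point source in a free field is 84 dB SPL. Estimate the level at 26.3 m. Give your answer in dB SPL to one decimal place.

Spherical spreading from a point source gives a 20·log₁₀(r₂/r₁) drop.
L₂ = 84 − 20·log₁₀(26.3/5.7) = 84 − 13.282 = 70.72 dB SPL.

70.7 dB SPL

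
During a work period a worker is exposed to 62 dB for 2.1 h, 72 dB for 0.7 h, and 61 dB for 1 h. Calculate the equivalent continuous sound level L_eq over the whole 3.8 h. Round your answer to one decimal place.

L_eq = 10·log₁₀[(1/T)·Σ tᵢ·10^(Lᵢ/10)] with T = 3.8 h.
Σ tᵢ·10^(Lᵢ/10) = 2.1·10^(62/10) + 0.7·10^(72/10) + 1·10^(61/10) = 1.568e+07.
L_eq = 10·log₁₀(1.568e+07/3.8) = 66.16 dB.

66.2 dB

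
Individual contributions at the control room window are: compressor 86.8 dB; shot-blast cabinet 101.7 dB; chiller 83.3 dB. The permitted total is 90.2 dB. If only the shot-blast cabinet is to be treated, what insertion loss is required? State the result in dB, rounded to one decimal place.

16.2 dB

Fixed contribution from the other sources: Σ 10^(L/10) = 10^(86.8/10) + 10^(83.3/10) = 6.924e+08 (88.40 dB).
The limit corresponds to 10^(90.2/10) = 1.047e+09; subtracting the fixed part leaves 3.547e+08 for the shot-blast cabinet, i.e. 85.50 dB.
So the shot-blast cabinet must be reduced from 101.7 to 85.50 dB: IL = 16.20 dB.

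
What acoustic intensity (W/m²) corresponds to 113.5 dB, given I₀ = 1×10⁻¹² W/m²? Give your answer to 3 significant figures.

0.224 W/m²

I/I₀ = 10^(113.5/10) = 2.239e+11, so I = 2.239e+11 × 10⁻¹² W/m².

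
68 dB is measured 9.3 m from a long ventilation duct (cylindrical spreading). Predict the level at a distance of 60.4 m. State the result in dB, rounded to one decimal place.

59.9 dB

For a line source, L₂ = L₁ − 10·log₁₀(r₂/r₁).
L₂ = 68 − 10·log₁₀(60.4/9.3) = 68 − 8.126 = 59.87 dB.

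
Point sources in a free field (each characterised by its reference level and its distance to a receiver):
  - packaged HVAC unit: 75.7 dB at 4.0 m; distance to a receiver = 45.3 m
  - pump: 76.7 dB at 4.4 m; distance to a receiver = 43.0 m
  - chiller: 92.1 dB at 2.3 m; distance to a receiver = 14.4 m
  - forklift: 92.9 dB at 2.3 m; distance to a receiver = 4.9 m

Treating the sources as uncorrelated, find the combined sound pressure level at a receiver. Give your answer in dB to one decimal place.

Propagate each source to the receiver with L = L_ref − 20·log₁₀(r/r_ref), then add intensities.
packaged HVAC unit: 75.7 − 20·log₁₀(45.3/4.0) = 75.7 − 21.08 = 54.62 dB.
pump: 76.7 − 20·log₁₀(43.0/4.4) = 76.7 − 19.80 = 56.90 dB.
chiller: 92.1 − 20·log₁₀(14.4/2.3) = 92.1 − 15.93 = 76.17 dB.
forklift: 92.9 − 20·log₁₀(4.9/2.3) = 92.9 − 6.57 = 86.33 dB.
Σ 10^(L/10) = 4.718e+08 → L_total = 10·log₁₀(4.718e+08) = 86.74 dB.

86.7 dB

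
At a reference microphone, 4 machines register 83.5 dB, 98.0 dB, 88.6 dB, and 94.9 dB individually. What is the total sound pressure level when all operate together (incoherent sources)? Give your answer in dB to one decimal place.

100.1 dB

For uncorrelated sources the intensities add, so convert each level to linear form, sum, and take 10·log₁₀ of the total.
Σ 10^(L/10) = 10^(83.5/10) + 10^(98.0/10) + 10^(88.6/10) + 10^(94.9/10) = 1.035e+10.
L_total = 10·log₁₀(1.035e+10) = 100.15 dB.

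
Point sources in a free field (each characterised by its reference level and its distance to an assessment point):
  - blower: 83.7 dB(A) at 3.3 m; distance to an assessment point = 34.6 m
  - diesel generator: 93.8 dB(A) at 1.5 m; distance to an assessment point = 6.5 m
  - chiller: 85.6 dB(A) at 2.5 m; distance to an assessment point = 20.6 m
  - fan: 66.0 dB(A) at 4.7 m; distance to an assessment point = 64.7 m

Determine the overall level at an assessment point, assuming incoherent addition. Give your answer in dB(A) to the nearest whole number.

Propagate each source to the receiver with L = L_ref − 20·log₁₀(r/r_ref), then add intensities.
blower: 83.7 − 20·log₁₀(34.6/3.3) = 83.7 − 20.41 = 63.29 dB(A).
diesel generator: 93.8 − 20·log₁₀(6.5/1.5) = 93.8 − 12.74 = 81.06 dB(A).
chiller: 85.6 − 20·log₁₀(20.6/2.5) = 85.6 − 18.32 = 67.28 dB(A).
fan: 66.0 − 20·log₁₀(64.7/4.7) = 66.0 − 22.78 = 43.22 dB(A).
Σ 10^(L/10) = 1.352e+08 → L_total = 10·log₁₀(1.352e+08) = 81.31 dB(A).

81 dB(A)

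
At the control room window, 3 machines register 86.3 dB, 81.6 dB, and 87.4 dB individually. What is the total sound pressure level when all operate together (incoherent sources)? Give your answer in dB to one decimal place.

90.5 dB

For uncorrelated sources the intensities add, so convert each level to linear form, sum, and take 10·log₁₀ of the total.
Σ 10^(L/10) = 10^(86.3/10) + 10^(81.6/10) + 10^(87.4/10) = 1.121e+09.
L_total = 10·log₁₀(1.121e+09) = 90.49 dB.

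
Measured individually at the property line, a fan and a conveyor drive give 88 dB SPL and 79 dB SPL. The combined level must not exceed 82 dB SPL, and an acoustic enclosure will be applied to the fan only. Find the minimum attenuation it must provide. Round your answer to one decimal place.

Fixed contribution from the other source: Σ 10^(L/10) = 10^(79/10) = 7.943e+07 (79.00 dB SPL).
To meet 82 dB SPL overall, the treated fan may contribute at most 10^(82/10) − 7.943e+07 = 7.906e+07, i.e. 78.98 dB SPL.
So the fan must be reduced from 88 to 78.98 dB SPL: IL = 9.02 dB.

9.0 dB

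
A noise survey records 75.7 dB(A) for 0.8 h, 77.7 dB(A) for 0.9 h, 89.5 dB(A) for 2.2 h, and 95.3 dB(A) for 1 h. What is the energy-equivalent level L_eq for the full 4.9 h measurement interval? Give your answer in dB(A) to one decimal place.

90.4 dB(A)

L_eq = 10·log₁₀[(1/T)·Σ tᵢ·10^(Lᵢ/10)] with T = 4.9 h.
Σ tᵢ·10^(Lᵢ/10) = 0.8·10^(75.7/10) + 0.9·10^(77.7/10) + 2.2·10^(89.5/10) + 1·10^(95.3/10) = 5.432e+09.
L_eq = 10·log₁₀(5.432e+09/4.9) = 90.45 dB(A).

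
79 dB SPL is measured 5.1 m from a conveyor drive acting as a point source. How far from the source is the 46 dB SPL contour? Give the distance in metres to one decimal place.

227.8 m

Point-source spreading drops the level by 20·log₁₀(r₂/r₁); inverting, r₂/r₁ = 10^(ΔL/20).
r₂ = 5.1·10^((79−46)/20) = 5.1·10^(33.0/20) = 227.81 m.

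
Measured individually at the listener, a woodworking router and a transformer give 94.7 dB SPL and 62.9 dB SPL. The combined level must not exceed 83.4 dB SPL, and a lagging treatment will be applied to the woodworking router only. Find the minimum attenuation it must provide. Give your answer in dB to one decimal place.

11.3 dB

Fixed contribution from the other source: Σ 10^(L/10) = 10^(62.9/10) = 1.950e+06 (62.90 dB SPL).
The limit corresponds to 10^(83.4/10) = 2.188e+08; subtracting the fixed part leaves 2.168e+08 for the woodworking router, i.e. 83.36 dB SPL.
Required insertion loss = 94.7 − 83.36 = 11.34 dB.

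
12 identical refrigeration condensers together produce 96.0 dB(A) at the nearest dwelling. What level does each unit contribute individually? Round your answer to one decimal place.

85.2 dB(A)

Dividing the total intensity by 12 lowers the level by 10·log₁₀ 12 = 10.792 dB: L₁ = 96.0 − 10.792.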